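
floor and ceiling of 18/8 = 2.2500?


18/8 = 2.2500
floor = 2
ceil = 3

floor = 2, ceil = 3


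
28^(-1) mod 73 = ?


Use the extended Euclidean algorithm on (73, 28); each row r = 73*s + 28*t:
r=73, s=1, t=0
r=28, s=0, t=1
q=2: r=17, s=1, t=-2   [73*(1) + 28*(-2) = 17]
q=1: r=11, s=-1, t=3   [73*(-1) + 28*(3) = 11]
q=1: r=6, s=2, t=-5   [73*(2) + 28*(-5) = 6]
q=1: r=5, s=-3, t=8   [73*(-3) + 28*(8) = 5]
q=1: r=1, s=5, t=-13   [73*(5) + 28*(-13) = 1]
q=5: r=0, s=-28, t=73   [73*(-28) + 28*(73) = 0]
GCD = 1 with t = -13, so 28*(-13) ≡ 1 (mod 73)
Inverse = -13 mod 73 = 60
Check: 28 * 60 = 1680 ≡ 1 (mod 73)

28^(-1) ≡ 60 (mod 73)


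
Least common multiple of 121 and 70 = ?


GCD(121, 70) = 1
LCM = 121*70/1 = 8470/1 = 8470

LCM = 8470


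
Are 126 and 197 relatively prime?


Euclidean algorithm:
197 = 1 * 126 + 71
126 = 1 * 71 + 55
71 = 1 * 55 + 16
55 = 3 * 16 + 7
16 = 2 * 7 + 2
7 = 3 * 2 + 1
2 = 2 * 1 + 0
GCD(126, 197) = 1

Yes, coprime (GCD = 1)


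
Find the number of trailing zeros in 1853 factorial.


floor(1853/5) = 370
floor(1853/25) = 74
floor(1853/125) = 14
floor(1853/625) = 2
Total = 460

460 trailing zeros


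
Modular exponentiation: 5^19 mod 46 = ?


5^1 mod 46 = 5
5^2 mod 46 = 25
5^3 mod 46 = 33
5^4 mod 46 = 27
5^5 mod 46 = 43
5^6 mod 46 = 31
5^7 mod 46 = 17
5^8 mod 46 = 39
5^9 mod 46 = 11
5^10 mod 46 = 9
5^11 mod 46 = 45
5^12 mod 46 = 41
5^13 mod 46 = 21
5^14 mod 46 = 13
5^15 mod 46 = 19
5^16 mod 46 = 3
5^17 mod 46 = 15
5^18 mod 46 = 29
5^19 mod 46 = 7


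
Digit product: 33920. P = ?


3 × 3 × 9 × 2 × 0 = 0


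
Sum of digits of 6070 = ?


6 + 0 + 7 + 0 = 13


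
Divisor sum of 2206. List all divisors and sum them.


Divisors of 2206: 1, 2, 1103, 2206
Sum = 1 + 2 + 1103 + 2206 = 3312

σ(2206) = 3312


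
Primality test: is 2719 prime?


Check divisors up to sqrt(2719) = 52.1440
No divisors found.
2719 is prime.

Yes, 2719 is prime


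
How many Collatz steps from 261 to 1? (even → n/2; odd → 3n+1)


261 → 784 → 392 → 196 → 98 → 49 → 148 → 74 → 37 → 112 → 56 → 28 → 14 → 7 → 22 → 11 → 34 → 17 → 52 → 26 → 13 → 40 → 20 → 10 → 5 → 16 → 8 → 4 → 2 → 1
Total steps = 29

29 steps


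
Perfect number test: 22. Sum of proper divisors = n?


Proper divisors of 22: 1, 2, 11
Sum = 1 + 2 + 11 = 14

No, 22 is not perfect (14 ≠ 22)


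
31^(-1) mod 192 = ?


Use the extended Euclidean algorithm on (192, 31); each row r = 192*s + 31*t:
r=192, s=1, t=0
r=31, s=0, t=1
q=6: r=6, s=1, t=-6   [192*(1) + 31*(-6) = 6]
q=5: r=1, s=-5, t=31   [192*(-5) + 31*(31) = 1]
q=6: r=0, s=31, t=-192   [192*(31) + 31*(-192) = 0]
GCD = 1 with t = 31, so 31*(31) ≡ 1 (mod 192)
Inverse = 31 mod 192 = 31
Check: 31 * 31 = 961 ≡ 1 (mod 192)

31^(-1) ≡ 31 (mod 192)


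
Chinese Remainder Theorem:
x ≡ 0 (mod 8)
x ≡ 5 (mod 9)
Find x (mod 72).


M = 8*9 = 72
M1 = M/8 = 9, M2 = M/9 = 8
M1^(-1) mod 8 = 1, M2^(-1) mod 9 = 8
x = 0*9*1 + 5*8*8 = 320
320 mod 72 = 32
Check: 32 mod 8 = 0 ✓, 32 mod 9 = 5 ✓

x ≡ 32 (mod 72)


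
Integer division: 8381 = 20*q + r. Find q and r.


8381 = 20 * 419 + 1
Check: 8380 + 1 = 8381

q = 419, r = 1


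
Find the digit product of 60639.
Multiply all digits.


6 × 0 × 6 × 3 × 9 = 0


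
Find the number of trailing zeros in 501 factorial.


floor(501/5) = 100
floor(501/25) = 20
floor(501/125) = 4
Total = 124

124 trailing zeros


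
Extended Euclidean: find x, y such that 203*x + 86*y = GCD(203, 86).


Tabular extended Euclidean (each row: r = 203*s + 86*t):
r=203, s=1, t=0
r=86, s=0, t=1
q=2: r=31, s=1, t=-2   [203*(1) + 86*(-2) = 31]
q=2: r=24, s=-2, t=5   [203*(-2) + 86*(5) = 24]
q=1: r=7, s=3, t=-7   [203*(3) + 86*(-7) = 7]
q=3: r=3, s=-11, t=26   [203*(-11) + 86*(26) = 3]
q=2: r=1, s=25, t=-59   [203*(25) + 86*(-59) = 1]
q=3: r=0, s=-86, t=203   [203*(-86) + 86*(203) = 0]
GCD = 1; from the row with r=1: x=25, y=-59
Check: 203*(25) + 86*(-59) = 5075 - 5074 = 1

GCD = 1, x = 25, y = -59


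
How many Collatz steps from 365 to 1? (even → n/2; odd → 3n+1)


365 → 1096 → 548 → 274 → 137 → 412 → 206 → 103 → 310 → 155 → 466 → 233 → 700 → 350 → 175 → 526 → 263 → 790 → 395 → 1186 → 593 → 1780 → 890 → 445 → 1336 → 668 → 334 → 167 → 502 → 251 → 754 → 377 → 1132 → 566 → 283 → 850 → 425 → 1276 → 638 → 319 → 958 → 479 → 1438 → 719 → 2158 → 1079 → 3238 → 1619 → 4858 → 2429 → 7288 → 3644 → 1822 → 911 → 2734 → 1367 → 4102 → 2051 → 6154 → 3077 → 9232 → 4616 → 2308 → 1154 → 577 → 1732 → 866 → 433 → 1300 → 650 → 325 → 976 → 488 → 244 → 122 → 61 → 184 → 92 → 46 → 23 → 70 → 35 → 106 → 53 → 160 → 80 → 40 → 20 → 10 → 5 → 16 → 8 → 4 → 2 → 1
Total steps = 94

94 steps


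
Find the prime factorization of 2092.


2092 / 2 = 1046
1046 / 2 = 523
523 / 523 = 1
2092 = 2^2 × 523


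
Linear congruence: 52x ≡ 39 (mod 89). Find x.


GCD(52, 89) = 1, unique solution
a^(-1) mod 89 = 12
x = 12 * 39 mod 89 = 23

x ≡ 23 (mod 89)


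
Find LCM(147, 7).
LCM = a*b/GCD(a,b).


GCD(147, 7) = 7
LCM = 147*7/7 = 1029/7 = 147

LCM = 147


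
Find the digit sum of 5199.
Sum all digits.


5 + 1 + 9 + 9 = 24


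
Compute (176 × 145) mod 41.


176 × 145 = 25520
25520 mod 41 = 18


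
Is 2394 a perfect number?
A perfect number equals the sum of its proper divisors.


Proper divisors of 2394: 1, 2, 3, 6, 7, 9, 14, 18, 19, 21, 38, 42, 57, 63, 114, 126, 133, 171, 266, 342, 399, 798, 1197
Sum = 1 + 2 + 3 + 6 + 7 + 9 + 14 + 18 + 19 + 21 + 38 + 42 + 57 + 63 + 114 + 126 + 133 + 171 + 266 + 342 + 399 + 798 + 1197 = 3846

No, 2394 is not perfect (3846 ≠ 2394)


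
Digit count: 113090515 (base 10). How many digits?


113090515 has 9 digits in base 10
floor(log10(113090515)) + 1 = floor(8.0534) + 1 = 9

9 digits (base 10)


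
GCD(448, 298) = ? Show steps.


448 = 1 * 298 + 150
298 = 1 * 150 + 148
150 = 1 * 148 + 2
148 = 74 * 2 + 0
GCD = 2


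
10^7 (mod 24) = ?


10^1 mod 24 = 10
10^2 mod 24 = 4
10^3 mod 24 = 16
10^4 mod 24 = 16
10^5 mod 24 = 16
10^6 mod 24 = 16
10^7 mod 24 = 16


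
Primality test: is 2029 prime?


Check divisors up to sqrt(2029) = 45.0444
No divisors found.
2029 is prime.

Yes, 2029 is prime


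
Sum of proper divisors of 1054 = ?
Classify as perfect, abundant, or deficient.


Proper divisors: 1, 2, 17, 31, 34, 62, 527
Sum = 1 + 2 + 17 + 31 + 34 + 62 + 527 = 674
674 < 1054 → deficient

s(1054) = 674 (deficient)


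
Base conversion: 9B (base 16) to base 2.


9B (base 16) = 155 (decimal)
155 (decimal) = 10011011 (base 2)


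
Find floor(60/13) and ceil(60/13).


60/13 = 4.6154
floor = 4
ceil = 5

floor = 4, ceil = 5


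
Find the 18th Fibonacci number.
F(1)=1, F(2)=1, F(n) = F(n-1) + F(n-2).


Sequence: 1, 1, 2, 3, 5, 8, 13, 21, 34, 55, 89, 144, 233, 377, 610, 987, 1597, 2584
F(18) = 2584


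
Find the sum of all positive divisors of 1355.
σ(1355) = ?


Divisors of 1355: 1, 5, 271, 1355
Sum = 1 + 5 + 271 + 1355 = 1632

σ(1355) = 1632


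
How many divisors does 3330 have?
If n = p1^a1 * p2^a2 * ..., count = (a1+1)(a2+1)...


3330 = 2^1 × 3^2 × 5^1 × 37^1
d(3330) = (1+1) × (2+1) × (1+1) × (1+1) = 24

24 divisors


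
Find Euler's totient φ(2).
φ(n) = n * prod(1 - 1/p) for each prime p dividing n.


2 = 2
Prime factors: 2
φ(2) = 2 × (1-1/2)
= 2 × 1/2 = 1

φ(2) = 1


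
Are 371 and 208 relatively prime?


Euclidean algorithm:
371 = 1 * 208 + 163
208 = 1 * 163 + 45
163 = 3 * 45 + 28
45 = 1 * 28 + 17
28 = 1 * 17 + 11
17 = 1 * 11 + 6
11 = 1 * 6 + 5
6 = 1 * 5 + 1
5 = 5 * 1 + 0
GCD(371, 208) = 1

Yes, coprime (GCD = 1)


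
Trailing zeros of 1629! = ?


floor(1629/5) = 325
floor(1629/25) = 65
floor(1629/125) = 13
floor(1629/625) = 2
Total = 405

405 trailing zeros


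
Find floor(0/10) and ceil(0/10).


0/10 = 0
floor = 0
ceil = 0

floor = 0, ceil = 0


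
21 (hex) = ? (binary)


21 (base 16) = 33 (decimal)
33 (decimal) = 100001 (base 2)


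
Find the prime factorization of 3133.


3133 / 13 = 241
241 / 241 = 1
3133 = 13 × 241


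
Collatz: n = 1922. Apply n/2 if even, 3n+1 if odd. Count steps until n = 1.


1922 → 961 → 2884 → 1442 → 721 → 2164 → 1082 → 541 → 1624 → 812 → 406 → 203 → 610 → 305 → 916 → 458 → 229 → 688 → 344 → 172 → 86 → 43 → 130 → 65 → 196 → 98 → 49 → 148 → 74 → 37 → 112 → 56 → 28 → 14 → 7 → 22 → 11 → 34 → 17 → 52 → 26 → 13 → 40 → 20 → 10 → 5 → 16 → 8 → 4 → 2 → 1
Total steps = 50

50 steps


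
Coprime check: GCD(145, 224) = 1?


Euclidean algorithm:
224 = 1 * 145 + 79
145 = 1 * 79 + 66
79 = 1 * 66 + 13
66 = 5 * 13 + 1
13 = 13 * 1 + 0
GCD(145, 224) = 1

Yes, coprime (GCD = 1)


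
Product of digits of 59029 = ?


5 × 9 × 0 × 2 × 9 = 0


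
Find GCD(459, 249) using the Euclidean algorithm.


459 = 1 * 249 + 210
249 = 1 * 210 + 39
210 = 5 * 39 + 15
39 = 2 * 15 + 9
15 = 1 * 9 + 6
9 = 1 * 6 + 3
6 = 2 * 3 + 0
GCD = 3


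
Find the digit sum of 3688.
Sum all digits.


3 + 6 + 8 + 8 = 25


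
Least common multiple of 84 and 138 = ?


GCD(84, 138) = 6
LCM = 84*138/6 = 11592/6 = 1932

LCM = 1932


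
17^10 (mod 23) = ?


17^1 mod 23 = 17
17^2 mod 23 = 13
17^3 mod 23 = 14
17^4 mod 23 = 8
17^5 mod 23 = 21
17^6 mod 23 = 12
17^7 mod 23 = 20
17^8 mod 23 = 18
17^9 mod 23 = 7
17^10 mod 23 = 4


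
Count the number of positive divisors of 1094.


1094 = 2^1 × 547^1
d(1094) = (1+1) × (1+1) = 4

4 divisors


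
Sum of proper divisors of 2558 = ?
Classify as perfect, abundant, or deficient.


Proper divisors: 1, 2, 1279
Sum = 1 + 2 + 1279 = 1282
1282 < 2558 → deficient

s(2558) = 1282 (deficient)


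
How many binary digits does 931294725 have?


931294725 in base 2 = 110111100000100110111000000101
Number of digits = 30

30 digits (base 2)


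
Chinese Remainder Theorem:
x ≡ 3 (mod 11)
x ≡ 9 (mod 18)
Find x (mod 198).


M = 11*18 = 198
M1 = M/11 = 18, M2 = M/18 = 11
M1^(-1) mod 11 = 8, M2^(-1) mod 18 = 5
x = 3*18*8 + 9*11*5 = 927
927 mod 198 = 135
Check: 135 mod 11 = 3 ✓, 135 mod 18 = 9 ✓

x ≡ 135 (mod 198)


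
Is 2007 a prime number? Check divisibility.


2007 / 3 = 669 (exact division)
2007 is NOT prime.

No, 2007 is not prime


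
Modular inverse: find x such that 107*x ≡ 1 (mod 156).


Use the extended Euclidean algorithm on (156, 107); each row r = 156*s + 107*t:
r=156, s=1, t=0
r=107, s=0, t=1
q=1: r=49, s=1, t=-1   [156*(1) + 107*(-1) = 49]
q=2: r=9, s=-2, t=3   [156*(-2) + 107*(3) = 9]
q=5: r=4, s=11, t=-16   [156*(11) + 107*(-16) = 4]
q=2: r=1, s=-24, t=35   [156*(-24) + 107*(35) = 1]
q=4: r=0, s=107, t=-156   [156*(107) + 107*(-156) = 0]
GCD = 1 with t = 35, so 107*(35) ≡ 1 (mod 156)
Inverse = 35 mod 156 = 35
Check: 107 * 35 = 3745 ≡ 1 (mod 156)

107^(-1) ≡ 35 (mod 156)


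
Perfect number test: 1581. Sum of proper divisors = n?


Proper divisors of 1581: 1, 3, 17, 31, 51, 93, 527
Sum = 1 + 3 + 17 + 31 + 51 + 93 + 527 = 723

No, 1581 is not perfect (723 ≠ 1581)


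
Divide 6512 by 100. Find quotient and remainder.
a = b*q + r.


6512 = 100 * 65 + 12
Check: 6500 + 12 = 6512

q = 65, r = 12


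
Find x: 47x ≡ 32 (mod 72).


GCD(47, 72) = 1, unique solution
a^(-1) mod 72 = 23
x = 23 * 32 mod 72 = 16

x ≡ 16 (mod 72)


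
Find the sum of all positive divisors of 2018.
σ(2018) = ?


Divisors of 2018: 1, 2, 1009, 2018
Sum = 1 + 2 + 1009 + 2018 = 3030

σ(2018) = 3030


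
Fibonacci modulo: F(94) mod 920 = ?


F(k) mod 920 for k=1..94:
1, 1, 2, 3, 5, 8, 13, 21, 34, 55, 89, 144, 233, 377, 610, 67, 677, 744, 501, 325, 826, 231, 137, 368, 505, 873, 458, 411, 869, 360, 309, 669, 58, 727, 785, 592, 457, 129, 586, 715, 381, 176, 557, 733, 370, 183, 553, 736, 369, 185, 554, 739, 373, 192, 565, 757, 402, 239, 641, 880, 601, 561, 242, 803, 125, 8, 133, 141, 274, 415, 689, 184, 873, 137, 90, 227, 317, 544, 861, 485, 426, 911, 417, 408, 825, 313, 218, 531, 749, 360, 189, 549, 738, 367
F(94) mod 920 = 367


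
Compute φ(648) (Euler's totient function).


648 = 2^3 × 3^4
Prime factors: 2, 3
φ(648) = 648 × (1-1/2) × (1-1/3)
= 648 × 1/2 × 2/3 = 216

φ(648) = 216


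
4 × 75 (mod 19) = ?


4 × 75 = 300
300 mod 19 = 15


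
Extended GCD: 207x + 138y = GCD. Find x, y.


Tabular extended Euclidean (each row: r = 207*s + 138*t):
r=207, s=1, t=0
r=138, s=0, t=1
q=1: r=69, s=1, t=-1   [207*(1) + 138*(-1) = 69]
q=2: r=0, s=-2, t=3   [207*(-2) + 138*(3) = 0]
GCD = 69; from the row with r=69: x=1, y=-1
Check: 207*(1) + 138*(-1) = 207 - 138 = 69

GCD = 69, x = 1, y = -1


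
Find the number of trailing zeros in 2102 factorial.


floor(2102/5) = 420
floor(2102/25) = 84
floor(2102/125) = 16
floor(2102/625) = 3
Total = 523

523 trailing zeros


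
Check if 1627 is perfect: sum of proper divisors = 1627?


Proper divisors of 1627: 1
Sum = 1 = 1

No, 1627 is not perfect (1 ≠ 1627)


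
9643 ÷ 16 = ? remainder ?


9643 = 16 * 602 + 11
Check: 9632 + 11 = 9643

q = 602, r = 11


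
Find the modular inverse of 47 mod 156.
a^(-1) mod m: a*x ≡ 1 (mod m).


Use the extended Euclidean algorithm on (156, 47); each row r = 156*s + 47*t:
r=156, s=1, t=0
r=47, s=0, t=1
q=3: r=15, s=1, t=-3   [156*(1) + 47*(-3) = 15]
q=3: r=2, s=-3, t=10   [156*(-3) + 47*(10) = 2]
q=7: r=1, s=22, t=-73   [156*(22) + 47*(-73) = 1]
q=2: r=0, s=-47, t=156   [156*(-47) + 47*(156) = 0]
GCD = 1 with t = -73, so 47*(-73) ≡ 1 (mod 156)
Inverse = -73 mod 156 = 83
Check: 47 * 83 = 3901 ≡ 1 (mod 156)

47^(-1) ≡ 83 (mod 156)


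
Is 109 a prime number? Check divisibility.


Check divisors up to sqrt(109) = 10.4403
No divisors found.
109 is prime.

Yes, 109 is prime


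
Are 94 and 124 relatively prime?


Euclidean algorithm:
124 = 1 * 94 + 30
94 = 3 * 30 + 4
30 = 7 * 4 + 2
4 = 2 * 2 + 0
GCD(94, 124) = 2

No, not coprime (GCD = 2)


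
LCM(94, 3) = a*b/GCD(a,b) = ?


GCD(94, 3) = 1
LCM = 94*3/1 = 282/1 = 282

LCM = 282


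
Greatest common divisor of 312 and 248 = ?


312 = 1 * 248 + 64
248 = 3 * 64 + 56
64 = 1 * 56 + 8
56 = 7 * 8 + 0
GCD = 8


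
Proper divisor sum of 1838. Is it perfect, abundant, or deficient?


Proper divisors: 1, 2, 919
Sum = 1 + 2 + 919 = 922
922 < 1838 → deficient

s(1838) = 922 (deficient)


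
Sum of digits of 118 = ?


1 + 1 + 8 = 10


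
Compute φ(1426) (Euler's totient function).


1426 = 2 × 23 × 31
Prime factors: 2, 23, 31
φ(1426) = 1426 × (1-1/2) × (1-1/23) × (1-1/31)
= 1426 × 1/2 × 22/23 × 30/31 = 660

φ(1426) = 660


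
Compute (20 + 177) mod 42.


20 + 177 = 197
197 mod 42 = 29


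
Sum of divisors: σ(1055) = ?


Divisors of 1055: 1, 5, 211, 1055
Sum = 1 + 5 + 211 + 1055 = 1272

σ(1055) = 1272


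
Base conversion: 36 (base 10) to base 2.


36 (base 10) = 36 (decimal)
36 (decimal) = 100100 (base 2)


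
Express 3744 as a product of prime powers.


3744 / 2 = 1872
1872 / 2 = 936
936 / 2 = 468
468 / 2 = 234
234 / 2 = 117
117 / 3 = 39
39 / 3 = 13
13 / 13 = 1
3744 = 2^5 × 3^2 × 13


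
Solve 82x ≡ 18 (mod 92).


GCD(82, 92) = 2 divides 18
Divide: 41x ≡ 9 (mod 46)
x ≡ 35 (mod 46)


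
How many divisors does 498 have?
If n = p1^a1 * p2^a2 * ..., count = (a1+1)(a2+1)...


498 = 2^1 × 3^1 × 83^1
d(498) = (1+1) × (1+1) × (1+1) = 8

8 divisors


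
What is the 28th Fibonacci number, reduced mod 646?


F(k) mod 646 for k=1..28:
1, 1, 2, 3, 5, 8, 13, 21, 34, 55, 89, 144, 233, 377, 610, 341, 305, 0, 305, 305, 610, 269, 233, 502, 89, 591, 34, 625
F(28) mod 646 = 625


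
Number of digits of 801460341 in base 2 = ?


801460341 in base 2 = 101111110001010101000001110101
Number of digits = 30

30 digits (base 2)


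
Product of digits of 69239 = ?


6 × 9 × 2 × 3 × 9 = 2916


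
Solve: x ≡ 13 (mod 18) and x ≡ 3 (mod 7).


M = 18*7 = 126
M1 = M/18 = 7, M2 = M/7 = 18
M1^(-1) mod 18 = 13, M2^(-1) mod 7 = 2
x = 13*7*13 + 3*18*2 = 1291
1291 mod 126 = 31
Check: 31 mod 18 = 13 ✓, 31 mod 7 = 3 ✓

x ≡ 31 (mod 126)


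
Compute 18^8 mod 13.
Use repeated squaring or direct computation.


18^1 mod 13 = 5
18^2 mod 13 = 12
18^3 mod 13 = 8
18^4 mod 13 = 1
18^5 mod 13 = 5
18^6 mod 13 = 12
18^7 mod 13 = 8
18^8 mod 13 = 1


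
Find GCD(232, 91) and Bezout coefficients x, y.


Tabular extended Euclidean (each row: r = 232*s + 91*t):
r=232, s=1, t=0
r=91, s=0, t=1
q=2: r=50, s=1, t=-2   [232*(1) + 91*(-2) = 50]
q=1: r=41, s=-1, t=3   [232*(-1) + 91*(3) = 41]
q=1: r=9, s=2, t=-5   [232*(2) + 91*(-5) = 9]
q=4: r=5, s=-9, t=23   [232*(-9) + 91*(23) = 5]
q=1: r=4, s=11, t=-28   [232*(11) + 91*(-28) = 4]
q=1: r=1, s=-20, t=51   [232*(-20) + 91*(51) = 1]
q=4: r=0, s=91, t=-232   [232*(91) + 91*(-232) = 0]
GCD = 1; from the row with r=1: x=-20, y=51
Check: 232*(-20) + 91*(51) = -4640 + 4641 = 1

GCD = 1, x = -20, y = 51


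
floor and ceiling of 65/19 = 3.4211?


65/19 = 3.4211
floor = 3
ceil = 4

floor = 3, ceil = 4


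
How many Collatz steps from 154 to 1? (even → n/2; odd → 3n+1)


154 → 77 → 232 → 116 → 58 → 29 → 88 → 44 → 22 → 11 → 34 → 17 → 52 → 26 → 13 → 40 → 20 → 10 → 5 → 16 → 8 → 4 → 2 → 1
Total steps = 23

23 steps


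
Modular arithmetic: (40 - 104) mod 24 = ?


40 - 104 = -64
-64 mod 24 = 8


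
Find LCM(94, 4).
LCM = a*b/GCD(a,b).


GCD(94, 4) = 2
LCM = 94*4/2 = 376/2 = 188

LCM = 188


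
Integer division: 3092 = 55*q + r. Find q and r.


3092 = 55 * 56 + 12
Check: 3080 + 12 = 3092

q = 56, r = 12


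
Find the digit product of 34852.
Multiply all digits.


3 × 4 × 8 × 5 × 2 = 960


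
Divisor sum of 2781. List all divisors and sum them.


Divisors of 2781: 1, 3, 9, 27, 103, 309, 927, 2781
Sum = 1 + 3 + 9 + 27 + 103 + 309 + 927 + 2781 = 4160

σ(2781) = 4160


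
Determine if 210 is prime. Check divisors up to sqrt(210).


210 / 2 = 105 (exact division)
210 is NOT prime.

No, 210 is not prime


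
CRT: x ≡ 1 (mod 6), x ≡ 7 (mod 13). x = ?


M = 6*13 = 78
M1 = M/6 = 13, M2 = M/13 = 6
M1^(-1) mod 6 = 1, M2^(-1) mod 13 = 11
x = 1*13*1 + 7*6*11 = 475
475 mod 78 = 7
Check: 7 mod 6 = 1 ✓, 7 mod 13 = 7 ✓

x ≡ 7 (mod 78)


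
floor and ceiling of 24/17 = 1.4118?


24/17 = 1.4118
floor = 1
ceil = 2

floor = 1, ceil = 2


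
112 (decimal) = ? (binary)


112 (base 10) = 112 (decimal)
112 (decimal) = 1110000 (base 2)


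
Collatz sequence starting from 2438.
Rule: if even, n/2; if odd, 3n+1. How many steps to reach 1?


2438 → 1219 → 3658 → 1829 → 5488 → 2744 → 1372 → 686 → 343 → 1030 → 515 → 1546 → 773 → 2320 → 1160 → 580 → 290 → 145 → 436 → 218 → 109 → 328 → 164 → 82 → 41 → 124 → 62 → 31 → 94 → 47 → 142 → 71 → 214 → 107 → 322 → 161 → 484 → 242 → 121 → 364 → 182 → 91 → 274 → 137 → 412 → 206 → 103 → 310 → 155 → 466 → 233 → 700 → 350 → 175 → 526 → 263 → 790 → 395 → 1186 → 593 → 1780 → 890 → 445 → 1336 → 668 → 334 → 167 → 502 → 251 → 754 → 377 → 1132 → 566 → 283 → 850 → 425 → 1276 → 638 → 319 → 958 → 479 → 1438 → 719 → 2158 → 1079 → 3238 → 1619 → 4858 → 2429 → 7288 → 3644 → 1822 → 911 → 2734 → 1367 → 4102 → 2051 → 6154 → 3077 → 9232 → 4616 → 2308 → 1154 → 577 → 1732 → 866 → 433 → 1300 → 650 → 325 → 976 → 488 → 244 → 122 → 61 → 184 → 92 → 46 → 23 → 70 → 35 → 106 → 53 → 160 → 80 → 40 → 20 → 10 → 5 → 16 → 8 → 4 → 2 → 1
Total steps = 133

133 steps


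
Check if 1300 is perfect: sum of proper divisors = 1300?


Proper divisors of 1300: 1, 2, 4, 5, 10, 13, 20, 25, 26, 50, 52, 65, 100, 130, 260, 325, 650
Sum = 1 + 2 + 4 + 5 + 10 + 13 + 20 + 25 + 26 + 50 + 52 + 65 + 100 + 130 + 260 + 325 + 650 = 1738

No, 1300 is not perfect (1738 ≠ 1300)


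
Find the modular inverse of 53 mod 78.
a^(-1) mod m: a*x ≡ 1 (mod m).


Use the extended Euclidean algorithm on (78, 53); each row r = 78*s + 53*t:
r=78, s=1, t=0
r=53, s=0, t=1
q=1: r=25, s=1, t=-1   [78*(1) + 53*(-1) = 25]
q=2: r=3, s=-2, t=3   [78*(-2) + 53*(3) = 3]
q=8: r=1, s=17, t=-25   [78*(17) + 53*(-25) = 1]
q=3: r=0, s=-53, t=78   [78*(-53) + 53*(78) = 0]
GCD = 1 with t = -25, so 53*(-25) ≡ 1 (mod 78)
Inverse = -25 mod 78 = 53
Check: 53 * 53 = 2809 ≡ 1 (mod 78)

53^(-1) ≡ 53 (mod 78)


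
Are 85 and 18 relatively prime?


Euclidean algorithm:
85 = 4 * 18 + 13
18 = 1 * 13 + 5
13 = 2 * 5 + 3
5 = 1 * 3 + 2
3 = 1 * 2 + 1
2 = 2 * 1 + 0
GCD(85, 18) = 1

Yes, coprime (GCD = 1)


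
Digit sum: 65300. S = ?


6 + 5 + 3 + 0 + 0 = 14


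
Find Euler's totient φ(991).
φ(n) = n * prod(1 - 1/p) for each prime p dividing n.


991 = 991
Prime factors: 991
φ(991) = 991 × (1-1/991)
= 991 × 990/991 = 990

φ(991) = 990


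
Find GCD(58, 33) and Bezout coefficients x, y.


Tabular extended Euclidean (each row: r = 58*s + 33*t):
r=58, s=1, t=0
r=33, s=0, t=1
q=1: r=25, s=1, t=-1   [58*(1) + 33*(-1) = 25]
q=1: r=8, s=-1, t=2   [58*(-1) + 33*(2) = 8]
q=3: r=1, s=4, t=-7   [58*(4) + 33*(-7) = 1]
q=8: r=0, s=-33, t=58   [58*(-33) + 33*(58) = 0]
GCD = 1; from the row with r=1: x=4, y=-7
Check: 58*(4) + 33*(-7) = 232 - 231 = 1

GCD = 1, x = 4, y = -7


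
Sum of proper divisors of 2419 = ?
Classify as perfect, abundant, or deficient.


Proper divisors: 1, 41, 59
Sum = 1 + 41 + 59 = 101
101 < 2419 → deficient

s(2419) = 101 (deficient)


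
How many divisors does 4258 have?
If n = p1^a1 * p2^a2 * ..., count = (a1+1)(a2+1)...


4258 = 2^1 × 2129^1
d(4258) = (1+1) × (1+1) = 4

4 divisors


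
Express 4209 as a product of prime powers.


4209 / 3 = 1403
1403 / 23 = 61
61 / 61 = 1
4209 = 3 × 23 × 61


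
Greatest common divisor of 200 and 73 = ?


200 = 2 * 73 + 54
73 = 1 * 54 + 19
54 = 2 * 19 + 16
19 = 1 * 16 + 3
16 = 5 * 3 + 1
3 = 3 * 1 + 0
GCD = 1


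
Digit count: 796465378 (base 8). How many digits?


796465378 in base 8 = 5736214342
Number of digits = 10

10 digits (base 8)


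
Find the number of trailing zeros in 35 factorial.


floor(35/5) = 7
floor(35/25) = 1
Total = 8

8 trailing zeros


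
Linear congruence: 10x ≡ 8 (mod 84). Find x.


GCD(10, 84) = 2 divides 8
Divide: 5x ≡ 4 (mod 42)
x ≡ 26 (mod 42)


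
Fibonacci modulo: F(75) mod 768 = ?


F(k) mod 768 for k=1..75:
1, 1, 2, 3, 5, 8, 13, 21, 34, 55, 89, 144, 233, 377, 610, 219, 61, 280, 341, 621, 194, 47, 241, 288, 529, 49, 578, 627, 437, 296, 733, 261, 226, 487, 713, 432, 377, 41, 418, 459, 109, 568, 677, 477, 386, 95, 481, 576, 289, 97, 386, 483, 101, 584, 685, 501, 418, 151, 569, 720, 521, 473, 226, 699, 157, 88, 245, 333, 578, 143, 721, 96, 49, 145, 194
F(75) mod 768 = 194


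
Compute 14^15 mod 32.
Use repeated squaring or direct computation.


14^1 mod 32 = 14
14^2 mod 32 = 4
14^3 mod 32 = 24
14^4 mod 32 = 16
14^5 mod 32 = 0
14^6 mod 32 = 0
14^7 mod 32 = 0
14^8 mod 32 = 0
14^9 mod 32 = 0
14^10 mod 32 = 0
14^11 mod 32 = 0
14^12 mod 32 = 0
14^13 mod 32 = 0
14^14 mod 32 = 0
14^15 mod 32 = 0


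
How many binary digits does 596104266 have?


596104266 in base 2 = 100011100001111101010001001010
Number of digits = 30

30 digits (base 2)


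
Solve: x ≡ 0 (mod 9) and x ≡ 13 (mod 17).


M = 9*17 = 153
M1 = M/9 = 17, M2 = M/17 = 9
M1^(-1) mod 9 = 8, M2^(-1) mod 17 = 2
x = 0*17*8 + 13*9*2 = 234
234 mod 153 = 81
Check: 81 mod 9 = 0 ✓, 81 mod 17 = 13 ✓

x ≡ 81 (mod 153)


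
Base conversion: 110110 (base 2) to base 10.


110110 (base 2) = 54 (decimal)
54 (decimal) = 54 (base 10)


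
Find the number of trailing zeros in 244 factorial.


floor(244/5) = 48
floor(244/25) = 9
floor(244/125) = 1
Total = 58

58 trailing zeros


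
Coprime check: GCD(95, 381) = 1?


Euclidean algorithm:
381 = 4 * 95 + 1
95 = 95 * 1 + 0
GCD(95, 381) = 1

Yes, coprime (GCD = 1)


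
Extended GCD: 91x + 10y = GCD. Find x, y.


Tabular extended Euclidean (each row: r = 91*s + 10*t):
r=91, s=1, t=0
r=10, s=0, t=1
q=9: r=1, s=1, t=-9   [91*(1) + 10*(-9) = 1]
q=10: r=0, s=-10, t=91   [91*(-10) + 10*(91) = 0]
GCD = 1; from the row with r=1: x=1, y=-9
Check: 91*(1) + 10*(-9) = 91 - 90 = 1

GCD = 1, x = 1, y = -9


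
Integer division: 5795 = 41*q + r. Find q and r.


5795 = 41 * 141 + 14
Check: 5781 + 14 = 5795

q = 141, r = 14


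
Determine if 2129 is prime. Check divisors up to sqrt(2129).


Check divisors up to sqrt(2129) = 46.1411
No divisors found.
2129 is prime.

Yes, 2129 is prime


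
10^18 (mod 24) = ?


10^1 mod 24 = 10
10^2 mod 24 = 4
10^3 mod 24 = 16
10^4 mod 24 = 16
10^5 mod 24 = 16
10^6 mod 24 = 16
10^7 mod 24 = 16
10^8 mod 24 = 16
10^9 mod 24 = 16
10^10 mod 24 = 16
10^11 mod 24 = 16
10^12 mod 24 = 16
10^13 mod 24 = 16
10^14 mod 24 = 16
10^15 mod 24 = 16
10^16 mod 24 = 16
10^17 mod 24 = 16
10^18 mod 24 = 16


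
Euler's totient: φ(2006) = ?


2006 = 2 × 17 × 59
Prime factors: 2, 17, 59
φ(2006) = 2006 × (1-1/2) × (1-1/17) × (1-1/59)
= 2006 × 1/2 × 16/17 × 58/59 = 928

φ(2006) = 928


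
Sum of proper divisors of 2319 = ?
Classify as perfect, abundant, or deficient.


Proper divisors: 1, 3, 773
Sum = 1 + 3 + 773 = 777
777 < 2319 → deficient

s(2319) = 777 (deficient)


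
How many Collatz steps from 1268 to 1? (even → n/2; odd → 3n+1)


1268 → 634 → 317 → 952 → 476 → 238 → 119 → 358 → 179 → 538 → 269 → 808 → 404 → 202 → 101 → 304 → 152 → 76 → 38 → 19 → 58 → 29 → 88 → 44 → 22 → 11 → 34 → 17 → 52 → 26 → 13 → 40 → 20 → 10 → 5 → 16 → 8 → 4 → 2 → 1
Total steps = 39

39 steps


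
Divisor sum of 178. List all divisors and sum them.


Divisors of 178: 1, 2, 89, 178
Sum = 1 + 2 + 89 + 178 = 270

σ(178) = 270


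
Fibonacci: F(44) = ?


Sequence: 1, 1, 2, 3, 5, 8, 13, 21, 34, 55, 89, 144, 233, 377, 610, 987, 1597, 2584, 4181, 6765, 10946, 17711, 28657, 46368, 75025, 121393, 196418, 317811, 514229, 832040, 1346269, 2178309, 3524578, 5702887, 9227465, 14930352, 24157817, 39088169, 63245986, 102334155, 165580141, 267914296, 433494437, 701408733
F(44) = 701408733


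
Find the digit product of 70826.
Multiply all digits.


7 × 0 × 8 × 2 × 6 = 0


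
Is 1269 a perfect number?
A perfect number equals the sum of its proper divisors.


Proper divisors of 1269: 1, 3, 9, 27, 47, 141, 423
Sum = 1 + 3 + 9 + 27 + 47 + 141 + 423 = 651

No, 1269 is not perfect (651 ≠ 1269)


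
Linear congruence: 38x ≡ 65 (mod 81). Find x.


GCD(38, 81) = 1, unique solution
a^(-1) mod 81 = 32
x = 32 * 65 mod 81 = 55

x ≡ 55 (mod 81)


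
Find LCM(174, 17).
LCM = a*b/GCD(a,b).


GCD(174, 17) = 1
LCM = 174*17/1 = 2958/1 = 2958

LCM = 2958


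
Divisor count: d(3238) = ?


3238 = 2^1 × 1619^1
d(3238) = (1+1) × (1+1) = 4

4 divisors


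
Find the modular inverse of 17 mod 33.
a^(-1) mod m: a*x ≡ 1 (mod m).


Use the extended Euclidean algorithm on (33, 17); each row r = 33*s + 17*t:
r=33, s=1, t=0
r=17, s=0, t=1
q=1: r=16, s=1, t=-1   [33*(1) + 17*(-1) = 16]
q=1: r=1, s=-1, t=2   [33*(-1) + 17*(2) = 1]
q=16: r=0, s=17, t=-33   [33*(17) + 17*(-33) = 0]
GCD = 1 with t = 2, so 17*(2) ≡ 1 (mod 33)
Inverse = 2 mod 33 = 2
Check: 17 * 2 = 34 ≡ 1 (mod 33)

17^(-1) ≡ 2 (mod 33)


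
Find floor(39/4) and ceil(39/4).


39/4 = 9.7500
floor = 9
ceil = 10

floor = 9, ceil = 10


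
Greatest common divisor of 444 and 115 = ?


444 = 3 * 115 + 99
115 = 1 * 99 + 16
99 = 6 * 16 + 3
16 = 5 * 3 + 1
3 = 3 * 1 + 0
GCD = 1


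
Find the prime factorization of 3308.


3308 / 2 = 1654
1654 / 2 = 827
827 / 827 = 1
3308 = 2^2 × 827


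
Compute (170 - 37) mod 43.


170 - 37 = 133
133 mod 43 = 4


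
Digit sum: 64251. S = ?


6 + 4 + 2 + 5 + 1 = 18


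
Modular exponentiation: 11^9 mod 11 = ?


11^1 mod 11 = 0
11^2 mod 11 = 0
11^3 mod 11 = 0
11^4 mod 11 = 0
11^5 mod 11 = 0
11^6 mod 11 = 0
11^7 mod 11 = 0
11^8 mod 11 = 0
11^9 mod 11 = 0


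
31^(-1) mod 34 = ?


Use the extended Euclidean algorithm on (34, 31); each row r = 34*s + 31*t:
r=34, s=1, t=0
r=31, s=0, t=1
q=1: r=3, s=1, t=-1   [34*(1) + 31*(-1) = 3]
q=10: r=1, s=-10, t=11   [34*(-10) + 31*(11) = 1]
q=3: r=0, s=31, t=-34   [34*(31) + 31*(-34) = 0]
GCD = 1 with t = 11, so 31*(11) ≡ 1 (mod 34)
Inverse = 11 mod 34 = 11
Check: 31 * 11 = 341 ≡ 1 (mod 34)

31^(-1) ≡ 11 (mod 34)


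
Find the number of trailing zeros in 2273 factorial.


floor(2273/5) = 454
floor(2273/25) = 90
floor(2273/125) = 18
floor(2273/625) = 3
Total = 565

565 trailing zeros


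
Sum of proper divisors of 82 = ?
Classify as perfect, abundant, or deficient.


Proper divisors: 1, 2, 41
Sum = 1 + 2 + 41 = 44
44 < 82 → deficient

s(82) = 44 (deficient)


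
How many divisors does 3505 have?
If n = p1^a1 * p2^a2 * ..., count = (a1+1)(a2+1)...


3505 = 5^1 × 701^1
d(3505) = (1+1) × (1+1) = 4

4 divisors


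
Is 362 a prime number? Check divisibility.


362 / 2 = 181 (exact division)
362 is NOT prime.

No, 362 is not prime


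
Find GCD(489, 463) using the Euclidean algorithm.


489 = 1 * 463 + 26
463 = 17 * 26 + 21
26 = 1 * 21 + 5
21 = 4 * 5 + 1
5 = 5 * 1 + 0
GCD = 1


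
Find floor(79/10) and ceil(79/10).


79/10 = 7.9000
floor = 7
ceil = 8

floor = 7, ceil = 8


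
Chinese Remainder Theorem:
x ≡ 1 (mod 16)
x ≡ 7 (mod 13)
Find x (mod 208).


M = 16*13 = 208
M1 = M/16 = 13, M2 = M/13 = 16
M1^(-1) mod 16 = 5, M2^(-1) mod 13 = 9
x = 1*13*5 + 7*16*9 = 1073
1073 mod 208 = 33
Check: 33 mod 16 = 1 ✓, 33 mod 13 = 7 ✓

x ≡ 33 (mod 208)


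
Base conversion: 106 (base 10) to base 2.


106 (base 10) = 106 (decimal)
106 (decimal) = 1101010 (base 2)


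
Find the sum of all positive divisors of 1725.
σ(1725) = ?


Divisors of 1725: 1, 3, 5, 15, 23, 25, 69, 75, 115, 345, 575, 1725
Sum = 1 + 3 + 5 + 15 + 23 + 25 + 69 + 75 + 115 + 345 + 575 + 1725 = 2976

σ(1725) = 2976


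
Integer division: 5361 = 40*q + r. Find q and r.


5361 = 40 * 134 + 1
Check: 5360 + 1 = 5361

q = 134, r = 1


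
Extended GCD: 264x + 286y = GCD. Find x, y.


Tabular extended Euclidean (each row: r = 264*s + 286*t):
r=264, s=1, t=0
r=286, s=0, t=1
q=0: r=264, s=1, t=0   [264*(1) + 286*(0) = 264]
q=1: r=22, s=-1, t=1   [264*(-1) + 286*(1) = 22]
q=12: r=0, s=13, t=-12   [264*(13) + 286*(-12) = 0]
GCD = 22; from the row with r=22: x=-1, y=1
Check: 264*(-1) + 286*(1) = -264 + 286 = 22

GCD = 22, x = -1, y = 1


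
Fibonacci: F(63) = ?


Sequence: 1, 1, 2, 3, 5, 8, 13, 21, 34, 55, 89, 144, 233, 377, 610, 987, 1597, 2584, 4181, 6765, 10946, 17711, 28657, 46368, 75025, 121393, 196418, 317811, 514229, 832040, 1346269, 2178309, 3524578, 5702887, 9227465, 14930352, 24157817, 39088169, 63245986, 102334155, 165580141, 267914296, 433494437, 701408733, 1134903170, 1836311903, 2971215073, 4807526976, 7778742049, 12586269025, 20365011074, 32951280099, 53316291173, 86267571272, 139583862445, 225851433717, 365435296162, 591286729879, 956722026041, 1548008755920, 2504730781961, 4052739537881, 6557470319842
F(63) = 6557470319842


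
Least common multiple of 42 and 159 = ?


GCD(42, 159) = 3
LCM = 42*159/3 = 6678/3 = 2226

LCM = 2226


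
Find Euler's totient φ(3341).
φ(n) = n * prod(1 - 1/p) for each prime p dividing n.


3341 = 13 × 257
Prime factors: 13, 257
φ(3341) = 3341 × (1-1/13) × (1-1/257)
= 3341 × 12/13 × 256/257 = 3072

φ(3341) = 3072


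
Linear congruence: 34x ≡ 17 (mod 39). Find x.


GCD(34, 39) = 1, unique solution
a^(-1) mod 39 = 31
x = 31 * 17 mod 39 = 20

x ≡ 20 (mod 39)


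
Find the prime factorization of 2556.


2556 / 2 = 1278
1278 / 2 = 639
639 / 3 = 213
213 / 3 = 71
71 / 71 = 1
2556 = 2^2 × 3^2 × 71


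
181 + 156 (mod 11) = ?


181 + 156 = 337
337 mod 11 = 7


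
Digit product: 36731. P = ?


3 × 6 × 7 × 3 × 1 = 378


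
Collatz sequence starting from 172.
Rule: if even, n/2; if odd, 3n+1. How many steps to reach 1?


172 → 86 → 43 → 130 → 65 → 196 → 98 → 49 → 148 → 74 → 37 → 112 → 56 → 28 → 14 → 7 → 22 → 11 → 34 → 17 → 52 → 26 → 13 → 40 → 20 → 10 → 5 → 16 → 8 → 4 → 2 → 1
Total steps = 31

31 steps


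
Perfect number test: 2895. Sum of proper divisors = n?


Proper divisors of 2895: 1, 3, 5, 15, 193, 579, 965
Sum = 1 + 3 + 5 + 15 + 193 + 579 + 965 = 1761

No, 2895 is not perfect (1761 ≠ 2895)


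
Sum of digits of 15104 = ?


1 + 5 + 1 + 0 + 4 = 11


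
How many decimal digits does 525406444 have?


525406444 has 9 digits in base 10
floor(log10(525406444)) + 1 = floor(8.7205) + 1 = 9

9 digits (base 10)


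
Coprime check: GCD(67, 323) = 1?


Euclidean algorithm:
323 = 4 * 67 + 55
67 = 1 * 55 + 12
55 = 4 * 12 + 7
12 = 1 * 7 + 5
7 = 1 * 5 + 2
5 = 2 * 2 + 1
2 = 2 * 1 + 0
GCD(67, 323) = 1

Yes, coprime (GCD = 1)


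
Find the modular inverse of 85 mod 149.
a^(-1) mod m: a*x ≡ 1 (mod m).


Use the extended Euclidean algorithm on (149, 85); each row r = 149*s + 85*t:
r=149, s=1, t=0
r=85, s=0, t=1
q=1: r=64, s=1, t=-1   [149*(1) + 85*(-1) = 64]
q=1: r=21, s=-1, t=2   [149*(-1) + 85*(2) = 21]
q=3: r=1, s=4, t=-7   [149*(4) + 85*(-7) = 1]
q=21: r=0, s=-85, t=149   [149*(-85) + 85*(149) = 0]
GCD = 1 with t = -7, so 85*(-7) ≡ 1 (mod 149)
Inverse = -7 mod 149 = 142
Check: 85 * 142 = 12070 ≡ 1 (mod 149)

85^(-1) ≡ 142 (mod 149)


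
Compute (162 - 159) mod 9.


162 - 159 = 3
3 mod 9 = 3


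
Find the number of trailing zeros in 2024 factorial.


floor(2024/5) = 404
floor(2024/25) = 80
floor(2024/125) = 16
floor(2024/625) = 3
Total = 503

503 trailing zeros


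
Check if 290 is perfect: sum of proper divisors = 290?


Proper divisors of 290: 1, 2, 5, 10, 29, 58, 145
Sum = 1 + 2 + 5 + 10 + 29 + 58 + 145 = 250

No, 290 is not perfect (250 ≠ 290)


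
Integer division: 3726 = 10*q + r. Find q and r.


3726 = 10 * 372 + 6
Check: 3720 + 6 = 3726

q = 372, r = 6


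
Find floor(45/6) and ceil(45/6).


45/6 = 7.5000
floor = 7
ceil = 8

floor = 7, ceil = 8


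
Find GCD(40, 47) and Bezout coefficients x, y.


Tabular extended Euclidean (each row: r = 40*s + 47*t):
r=40, s=1, t=0
r=47, s=0, t=1
q=0: r=40, s=1, t=0   [40*(1) + 47*(0) = 40]
q=1: r=7, s=-1, t=1   [40*(-1) + 47*(1) = 7]
q=5: r=5, s=6, t=-5   [40*(6) + 47*(-5) = 5]
q=1: r=2, s=-7, t=6   [40*(-7) + 47*(6) = 2]
q=2: r=1, s=20, t=-17   [40*(20) + 47*(-17) = 1]
q=2: r=0, s=-47, t=40   [40*(-47) + 47*(40) = 0]
GCD = 1; from the row with r=1: x=20, y=-17
Check: 40*(20) + 47*(-17) = 800 - 799 = 1

GCD = 1, x = 20, y = -17


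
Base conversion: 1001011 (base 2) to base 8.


1001011 (base 2) = 75 (decimal)
75 (decimal) = 113 (base 8)


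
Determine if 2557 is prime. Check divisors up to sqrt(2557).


Check divisors up to sqrt(2557) = 50.5668
No divisors found.
2557 is prime.

Yes, 2557 is prime


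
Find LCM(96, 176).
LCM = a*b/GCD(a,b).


GCD(96, 176) = 16
LCM = 96*176/16 = 16896/16 = 1056

LCM = 1056


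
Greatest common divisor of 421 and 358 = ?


421 = 1 * 358 + 63
358 = 5 * 63 + 43
63 = 1 * 43 + 20
43 = 2 * 20 + 3
20 = 6 * 3 + 2
3 = 1 * 2 + 1
2 = 2 * 1 + 0
GCD = 1


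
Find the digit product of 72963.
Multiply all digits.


7 × 2 × 9 × 6 × 3 = 2268


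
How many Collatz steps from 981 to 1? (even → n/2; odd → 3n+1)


981 → 2944 → 1472 → 736 → 368 → 184 → 92 → 46 → 23 → 70 → 35 → 106 → 53 → 160 → 80 → 40 → 20 → 10 → 5 → 16 → 8 → 4 → 2 → 1
Total steps = 23

23 steps


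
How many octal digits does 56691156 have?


56691156 in base 8 = 330204724
Number of digits = 9

9 digits (base 8)


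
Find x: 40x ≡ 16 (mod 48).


GCD(40, 48) = 8 divides 16
Divide: 5x ≡ 2 (mod 6)
x ≡ 4 (mod 6)


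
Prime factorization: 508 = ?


508 / 2 = 254
254 / 2 = 127
127 / 127 = 1
508 = 2^2 × 127


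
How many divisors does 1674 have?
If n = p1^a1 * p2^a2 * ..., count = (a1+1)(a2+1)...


1674 = 2^1 × 3^3 × 31^1
d(1674) = (1+1) × (3+1) × (1+1) = 16

16 divisors


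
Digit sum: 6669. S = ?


6 + 6 + 6 + 9 = 27


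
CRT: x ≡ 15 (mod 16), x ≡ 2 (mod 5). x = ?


M = 16*5 = 80
M1 = M/16 = 5, M2 = M/5 = 16
M1^(-1) mod 16 = 13, M2^(-1) mod 5 = 1
x = 15*5*13 + 2*16*1 = 1007
1007 mod 80 = 47
Check: 47 mod 16 = 15 ✓, 47 mod 5 = 2 ✓

x ≡ 47 (mod 80)


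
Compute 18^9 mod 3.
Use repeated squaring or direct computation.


18^1 mod 3 = 0
18^2 mod 3 = 0
18^3 mod 3 = 0
18^4 mod 3 = 0
18^5 mod 3 = 0
18^6 mod 3 = 0
18^7 mod 3 = 0
18^8 mod 3 = 0
18^9 mod 3 = 0


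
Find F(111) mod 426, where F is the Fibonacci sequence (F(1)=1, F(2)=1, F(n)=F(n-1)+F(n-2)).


F(k) mod 426 for k=1..111:
1, 1, 2, 3, 5, 8, 13, 21, 34, 55, 89, 144, 233, 377, 184, 135, 319, 28, 347, 375, 296, 245, 115, 360, 49, 409, 32, 15, 47, 62, 109, 171, 280, 25, 305, 330, 209, 113, 322, 9, 331, 340, 245, 159, 404, 137, 115, 252, 367, 193, 134, 327, 35, 362, 397, 333, 304, 211, 89, 300, 389, 263, 226, 63, 289, 352, 215, 141, 356, 71, 1, 72, 73, 145, 218, 363, 155, 92, 247, 339, 160, 73, 233, 306, 113, 419, 106, 99, 205, 304, 83, 387, 44, 5, 49, 54, 103, 157, 260, 417, 251, 242, 67, 309, 376, 259, 209, 42, 251, 293, 118
F(111) mod 426 = 118


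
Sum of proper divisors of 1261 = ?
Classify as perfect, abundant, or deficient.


Proper divisors: 1, 13, 97
Sum = 1 + 13 + 97 = 111
111 < 1261 → deficient

s(1261) = 111 (deficient)


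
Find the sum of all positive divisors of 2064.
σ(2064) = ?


Divisors of 2064: 1, 2, 3, 4, 6, 8, 12, 16, 24, 43, 48, 86, 129, 172, 258, 344, 516, 688, 1032, 2064
Sum = 1 + 2 + 3 + 4 + 6 + 8 + 12 + 16 + 24 + 43 + 48 + 86 + 129 + 172 + 258 + 344 + 516 + 688 + 1032 + 2064 = 5456

σ(2064) = 5456


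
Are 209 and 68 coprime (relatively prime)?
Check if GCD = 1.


Euclidean algorithm:
209 = 3 * 68 + 5
68 = 13 * 5 + 3
5 = 1 * 3 + 2
3 = 1 * 2 + 1
2 = 2 * 1 + 0
GCD(209, 68) = 1

Yes, coprime (GCD = 1)


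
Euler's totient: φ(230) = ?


230 = 2 × 5 × 23
Prime factors: 2, 5, 23
φ(230) = 230 × (1-1/2) × (1-1/5) × (1-1/23)
= 230 × 1/2 × 4/5 × 22/23 = 88

φ(230) = 88


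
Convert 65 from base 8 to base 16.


65 (base 8) = 53 (decimal)
53 (decimal) = 35 (base 16)


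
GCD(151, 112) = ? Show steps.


151 = 1 * 112 + 39
112 = 2 * 39 + 34
39 = 1 * 34 + 5
34 = 6 * 5 + 4
5 = 1 * 4 + 1
4 = 4 * 1 + 0
GCD = 1


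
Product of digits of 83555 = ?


8 × 3 × 5 × 5 × 5 = 3000


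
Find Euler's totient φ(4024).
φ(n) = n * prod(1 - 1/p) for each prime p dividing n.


4024 = 2^3 × 503
Prime factors: 2, 503
φ(4024) = 4024 × (1-1/2) × (1-1/503)
= 4024 × 1/2 × 502/503 = 2008

φ(4024) = 2008


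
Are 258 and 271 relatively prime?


Euclidean algorithm:
271 = 1 * 258 + 13
258 = 19 * 13 + 11
13 = 1 * 11 + 2
11 = 5 * 2 + 1
2 = 2 * 1 + 0
GCD(258, 271) = 1

Yes, coprime (GCD = 1)


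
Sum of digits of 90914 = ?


9 + 0 + 9 + 1 + 4 = 23


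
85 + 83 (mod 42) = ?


85 + 83 = 168
168 mod 42 = 0


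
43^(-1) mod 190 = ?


Use the extended Euclidean algorithm on (190, 43); each row r = 190*s + 43*t:
r=190, s=1, t=0
r=43, s=0, t=1
q=4: r=18, s=1, t=-4   [190*(1) + 43*(-4) = 18]
q=2: r=7, s=-2, t=9   [190*(-2) + 43*(9) = 7]
q=2: r=4, s=5, t=-22   [190*(5) + 43*(-22) = 4]
q=1: r=3, s=-7, t=31   [190*(-7) + 43*(31) = 3]
q=1: r=1, s=12, t=-53   [190*(12) + 43*(-53) = 1]
q=3: r=0, s=-43, t=190   [190*(-43) + 43*(190) = 0]
GCD = 1 with t = -53, so 43*(-53) ≡ 1 (mod 190)
Inverse = -53 mod 190 = 137
Check: 43 * 137 = 5891 ≡ 1 (mod 190)

43^(-1) ≡ 137 (mod 190)
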